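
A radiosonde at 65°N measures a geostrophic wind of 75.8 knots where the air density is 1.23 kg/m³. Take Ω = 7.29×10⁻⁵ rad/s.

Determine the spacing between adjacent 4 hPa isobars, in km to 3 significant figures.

63.1 km

Coriolis parameter at 65°N:
f = 2Ω sin φ = 2 × 7.29×10⁻⁵ × sin 65° = 1.32×10⁻⁴ s⁻¹
Wind speed in SI: 75.8 knots = 39.0 m/s
Geostrophic balance rearranged: |∂P/∂n| = f ρ V_g
|∂P/∂n| = 1.32×10⁻⁴ × 1.23 × 39.0 = 6.34×10⁻³ Pa/m
Isobar spacing: Δn = ΔP/|∂P/∂n| = 400 Pa / 6.34×10⁻³ Pa/m = 63112 m ≈ 63.1 km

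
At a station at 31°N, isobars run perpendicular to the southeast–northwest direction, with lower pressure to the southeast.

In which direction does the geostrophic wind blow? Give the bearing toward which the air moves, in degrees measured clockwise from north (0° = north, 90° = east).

The pressure-gradient force points toward the southeast (bearing 135°).
Geostrophic balance: in the Northern Hemisphere the Coriolis force deflects motion to the right, so the geostrophic wind blows 90° to the right of the pressure-gradient force (low pressure on the left).
Rotating 135° by 90° clockwise gives 225° — the wind blows toward the southwest.

225°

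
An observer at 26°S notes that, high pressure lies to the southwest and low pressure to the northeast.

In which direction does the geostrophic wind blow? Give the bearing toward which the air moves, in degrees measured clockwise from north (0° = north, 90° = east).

The pressure-gradient force points toward the northeast (bearing 045°).
Geostrophic balance: in the Southern Hemisphere the Coriolis force deflects motion to the left, so the geostrophic wind blows 90° to the left of the pressure-gradient force (low pressure on the right).
Rotating 045° by 90° counterclockwise gives 315° — the wind blows toward the northwest.

315°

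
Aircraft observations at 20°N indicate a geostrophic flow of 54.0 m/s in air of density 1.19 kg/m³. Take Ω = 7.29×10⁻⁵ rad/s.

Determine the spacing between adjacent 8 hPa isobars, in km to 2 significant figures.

250 km

Coriolis parameter at 20°N:
f = 2Ω sin φ = 2 × 7.29×10⁻⁵ × sin 20° = 4.99×10⁻⁵ s⁻¹
Geostrophic balance rearranged: |∂P/∂n| = f ρ V_g
|∂P/∂n| = 4.99×10⁻⁵ × 1.19 × 54.0 = 3.20×10⁻³ Pa/m
Isobar spacing: Δn = ΔP/|∂P/∂n| = 800 Pa / 3.20×10⁻³ Pa/m = 249655 m ≈ 250 km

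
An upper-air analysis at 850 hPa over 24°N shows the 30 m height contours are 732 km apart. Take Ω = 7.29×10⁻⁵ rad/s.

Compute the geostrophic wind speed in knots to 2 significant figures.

Coriolis parameter at 24°N:
f = 2Ω sin φ = 2 × 7.29×10⁻⁵ × sin 24° = 5.93×10⁻⁵ s⁻¹
Height gradient: |∂Z/∂n| = 30 m / 732000 m = 4.10×10⁻⁵
On a pressure surface, geostrophic balance gives V_g = (g/f)|∂Z/∂n|:
V_g = 9.81 × 4.10×10⁻⁵ / 5.93×10⁻⁵ = 6.78 m/s
Converting: 6.78 m/s × 1.944 = 13 knots

13 knots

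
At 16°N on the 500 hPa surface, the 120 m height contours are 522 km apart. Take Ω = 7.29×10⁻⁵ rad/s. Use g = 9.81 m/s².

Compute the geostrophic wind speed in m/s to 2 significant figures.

56 m/s

Coriolis parameter at 16°N:
f = 2Ω sin φ = 2 × 7.29×10⁻⁵ × sin 16° = 4.02×10⁻⁵ s⁻¹
Height gradient: |∂Z/∂n| = 120 m / 522000 m = 2.30×10⁻⁴
On a pressure surface, geostrophic balance gives V_g = (g/f)|∂Z/∂n|:
V_g = 9.81 × 2.30×10⁻⁴ / 4.02×10⁻⁵ = 56.1 m/s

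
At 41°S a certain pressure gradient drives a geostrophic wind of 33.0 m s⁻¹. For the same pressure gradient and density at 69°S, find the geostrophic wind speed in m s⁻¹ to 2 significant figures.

With the same pressure gradient and density, V_g ∝ 1/f ∝ 1/sin φ.
V₂ = V₁ · sin φ₁ / sin φ₂ = 33.0 × sin 41° / sin 69°
V₂ = 33.0 × 0.6561/0.9336 = 23 m s⁻¹

23 m s⁻¹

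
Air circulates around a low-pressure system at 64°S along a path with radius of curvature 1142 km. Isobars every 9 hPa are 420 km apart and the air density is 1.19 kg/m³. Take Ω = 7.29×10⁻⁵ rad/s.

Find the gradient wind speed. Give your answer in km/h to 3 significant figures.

Coriolis parameter at 64°S:
f = 2Ω sin φ = 2 × 7.29×10⁻⁵ × sin 64° = 1.31×10⁻⁴ s⁻¹
Pressure gradient: |∂P/∂n| = 900 Pa / 420000 m = 2.14×10⁻³ Pa/m
Geostrophic speed: V_g = |∂P/∂n|/(fρ) = 2.14×10⁻³/(1.31×10⁻⁴ × 1.19) = 13.7 m/s
Around a low, centrifugal force acts outward with Coriolis, so pressure-gradient force balances both:
(1/ρ)|∂P/∂n| = fV + V²/R  →  V² + fR·V − fR·V_g = 0
With fR = 1.31×10⁻⁴ × 1142×10³ m = 150 m/s:
V = [−fR + √((fR)² + 4 fR V_g)]/2 = [−150 + √(150² + 4×150×13.7)]/2 = 12.7 m/s
Subgeostrophic (V < V_g = 13.7 m/s), as expected around a low.
Converting: 12.7 m/s × 3.6 = 45.6 km/h

45.6 km/h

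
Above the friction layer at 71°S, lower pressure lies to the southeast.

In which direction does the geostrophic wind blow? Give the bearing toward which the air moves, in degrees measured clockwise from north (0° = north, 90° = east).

045°

The pressure-gradient force points toward the southeast (bearing 135°).
Geostrophic balance: in the Southern Hemisphere the Coriolis force deflects motion to the left, so the geostrophic wind blows 90° to the left of the pressure-gradient force (low pressure on the right).
Rotating 135° by 90° counterclockwise gives 045° — the wind blows toward the northeast.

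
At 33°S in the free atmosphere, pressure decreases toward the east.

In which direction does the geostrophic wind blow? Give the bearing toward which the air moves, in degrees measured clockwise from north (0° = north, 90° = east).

The pressure-gradient force points toward the east (bearing 090°).
Geostrophic balance: in the Southern Hemisphere the Coriolis force deflects motion to the left, so the geostrophic wind blows 90° to the left of the pressure-gradient force (low pressure on the right).
Rotating 090° by 90° counterclockwise gives 000° — the wind blows toward the north.

000°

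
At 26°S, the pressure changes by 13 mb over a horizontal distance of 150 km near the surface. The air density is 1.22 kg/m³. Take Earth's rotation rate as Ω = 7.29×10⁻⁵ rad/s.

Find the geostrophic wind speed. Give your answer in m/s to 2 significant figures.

110 m/s

Coriolis parameter at 26°S:
f = 2Ω sin φ = 2 × 7.29×10⁻⁵ × sin 26° = 6.39×10⁻⁵ s⁻¹
Pressure gradient: |∂P/∂n| = 1300 Pa / 150000 m = 8.67×10⁻³ Pa/m
Geostrophic balance (pressure-gradient force = Coriolis force):
V_g = (1/(fρ)) |∂P/∂n| = 8.67×10⁻³ / (6.39×10⁻⁵ × 1.22) = 111 m/s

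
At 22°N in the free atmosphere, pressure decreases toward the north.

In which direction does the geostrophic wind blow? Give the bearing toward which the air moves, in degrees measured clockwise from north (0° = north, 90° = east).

The pressure-gradient force points toward the north (bearing 000°).
Geostrophic balance: in the Northern Hemisphere the Coriolis force deflects motion to the right, so the geostrophic wind blows 90° to the right of the pressure-gradient force (low pressure on the left).
Rotating 000° by 90° clockwise gives 090° — the wind blows toward the east.

090°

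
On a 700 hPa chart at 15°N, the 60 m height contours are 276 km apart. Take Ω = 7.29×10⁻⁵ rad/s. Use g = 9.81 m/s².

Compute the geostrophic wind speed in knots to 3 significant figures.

110 knots

Coriolis parameter at 15°N:
f = 2Ω sin φ = 2 × 7.29×10⁻⁵ × sin 15° = 3.77×10⁻⁵ s⁻¹
Height gradient: |∂Z/∂n| = 60 m / 276000 m = 2.17×10⁻⁴
On a pressure surface, geostrophic balance gives V_g = (g/f)|∂Z/∂n|:
V_g = 9.81 × 2.17×10⁻⁴ / 3.77×10⁻⁵ = 56.5 m/s
Converting: 56.5 m/s × 1.944 = 110 knots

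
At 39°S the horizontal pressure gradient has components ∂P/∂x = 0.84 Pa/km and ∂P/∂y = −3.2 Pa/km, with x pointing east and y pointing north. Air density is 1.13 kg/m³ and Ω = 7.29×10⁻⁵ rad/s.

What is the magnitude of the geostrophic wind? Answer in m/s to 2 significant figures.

32 m/s

Coriolis parameter at 39°S:
f = 2Ω sin φ = 2 × 7.29×10⁻⁵ × sin 39° = 9.18×10⁻⁵ s⁻¹
In the Southern Hemisphere f is negative: f = −9.18×10⁻⁵ s⁻¹.
Component geostrophic relations (x east, y north):
u_g = −(1/(fρ)) ∂P/∂y,  v_g = (1/(fρ)) ∂P/∂x
u_g = −(−3.2×10⁻³)/(−9.18×10⁻⁵ × 1.13) = −30.9 m/s;  v_g = (0.84×10⁻³)/(−9.18×10⁻⁵ × 1.13) = −8.10 m/s
|V_g| = √(u_g² + v_g²) = 31.9 m/s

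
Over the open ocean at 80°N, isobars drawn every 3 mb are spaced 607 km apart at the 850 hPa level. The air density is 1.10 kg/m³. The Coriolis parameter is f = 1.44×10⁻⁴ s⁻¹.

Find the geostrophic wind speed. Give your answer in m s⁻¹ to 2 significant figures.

Pressure gradient: |∂P/∂n| = 300 Pa / 607000 m = 4.94×10⁻⁴ Pa/m
Geostrophic balance (pressure-gradient force = Coriolis force):
V_g = (1/(fρ)) |∂P/∂n| = 4.94×10⁻⁴ / (1.44×10⁻⁴ × 1.10) = 3.12 m/s

3.1 m s⁻¹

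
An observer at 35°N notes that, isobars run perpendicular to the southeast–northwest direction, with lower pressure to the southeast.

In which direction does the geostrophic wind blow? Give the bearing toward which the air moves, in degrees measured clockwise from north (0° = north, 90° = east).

The pressure-gradient force points toward the southeast (bearing 135°).
Geostrophic balance: in the Northern Hemisphere the Coriolis force deflects motion to the right, so the geostrophic wind blows 90° to the right of the pressure-gradient force (low pressure on the left).
Rotating 135° by 90° clockwise gives 225° — the wind blows toward the southwest.

225°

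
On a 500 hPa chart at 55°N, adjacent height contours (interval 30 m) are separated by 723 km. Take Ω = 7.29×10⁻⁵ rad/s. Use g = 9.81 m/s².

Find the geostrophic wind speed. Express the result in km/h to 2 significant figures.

Coriolis parameter at 55°N:
f = 2Ω sin φ = 2 × 7.29×10⁻⁵ × sin 55° = 1.19×10⁻⁴ s⁻¹
Height gradient: |∂Z/∂n| = 30 m / 723000 m = 4.15×10⁻⁵
On a pressure surface, geostrophic balance gives V_g = (g/f)|∂Z/∂n|:
V_g = 9.81 × 4.15×10⁻⁵ / 1.19×10⁻⁴ = 3.41 m/s
Converting: 3.41 m/s × 3.6 = 12 km/h

12 km/h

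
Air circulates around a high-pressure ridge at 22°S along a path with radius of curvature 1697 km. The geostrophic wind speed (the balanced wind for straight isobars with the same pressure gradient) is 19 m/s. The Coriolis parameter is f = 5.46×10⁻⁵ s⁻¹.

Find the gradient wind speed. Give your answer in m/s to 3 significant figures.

26.7 m/s

Around a high, pressure-gradient force acts outward with centrifugal, so Coriolis balances both:
fV = (1/ρ)|∂P/∂n| + V²/R  →  V² − fR·V + fR·V_g = 0
With fR = 5.46×10⁻⁵ × 1697×10³ m = 92.7 m/s:
V = [fR − √((fR)² − 4 fR V_g)]/2 = [92.7 − √(92.7² − 4×92.7×19)]/2 = 26.7 m/s
Supergeostrophic (V > V_g = 19 m/s), as expected around a high.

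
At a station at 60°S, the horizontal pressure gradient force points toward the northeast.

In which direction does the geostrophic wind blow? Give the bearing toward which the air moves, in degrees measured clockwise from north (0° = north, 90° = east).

The pressure-gradient force points toward the northeast (bearing 045°).
Geostrophic balance: in the Southern Hemisphere the Coriolis force deflects motion to the left, so the geostrophic wind blows 90° to the left of the pressure-gradient force (low pressure on the right).
Rotating 045° by 90° counterclockwise gives 315° — the wind blows toward the northwest.

315°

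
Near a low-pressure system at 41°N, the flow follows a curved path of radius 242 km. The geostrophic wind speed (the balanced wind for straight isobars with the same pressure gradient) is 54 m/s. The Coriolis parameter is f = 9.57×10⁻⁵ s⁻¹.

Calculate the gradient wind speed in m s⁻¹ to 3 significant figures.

25.6 m s⁻¹

Around a low, centrifugal force acts outward with Coriolis, so pressure-gradient force balances both:
(1/ρ)|∂P/∂n| = fV + V²/R  →  V² + fR·V − fR·V_g = 0
With fR = 9.57×10⁻⁵ × 242×10³ m = 23.2 m/s:
V = [−fR + √((fR)² + 4 fR V_g)]/2 = [−23.2 + √(23.2² + 4×23.2×54)]/2 = 25.6 m/s
Subgeostrophic (V < V_g = 54 m/s), as expected around a low.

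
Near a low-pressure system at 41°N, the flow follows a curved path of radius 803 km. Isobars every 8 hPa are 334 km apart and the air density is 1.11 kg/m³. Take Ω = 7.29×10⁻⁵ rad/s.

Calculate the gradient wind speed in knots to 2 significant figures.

Coriolis parameter at 41°N:
f = 2Ω sin φ = 2 × 7.29×10⁻⁵ × sin 41° = 9.57×10⁻⁵ s⁻¹
Pressure gradient: |∂P/∂n| = 800 Pa / 334000 m = 2.40×10⁻³ Pa/m
Geostrophic speed: V_g = |∂P/∂n|/(fρ) = 2.40×10⁻³/(9.57×10⁻⁵ × 1.11) = 22.6 m/s
Around a low, centrifugal force acts outward with Coriolis, so pressure-gradient force balances both:
(1/ρ)|∂P/∂n| = fV + V²/R  →  V² + fR·V − fR·V_g = 0
With fR = 9.57×10⁻⁵ × 803×10³ m = 76.8 m/s:
V = [−fR + √((fR)² + 4 fR V_g)]/2 = [−76.8 + √(76.8² + 4×76.8×22.6)]/2 = 18.2 m/s
Subgeostrophic (V < V_g = 22.6 m/s), as expected around a low.
Converting: 18.2 m/s × 1.944 = 35 knots

35 knots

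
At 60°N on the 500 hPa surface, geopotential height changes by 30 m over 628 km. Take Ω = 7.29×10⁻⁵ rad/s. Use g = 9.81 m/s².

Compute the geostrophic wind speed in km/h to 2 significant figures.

Coriolis parameter at 60°N:
f = 2Ω sin φ = 2 × 7.29×10⁻⁵ × sin 60° = 1.26×10⁻⁴ s⁻¹
Height gradient: |∂Z/∂n| = 30 m / 628000 m = 4.78×10⁻⁵
On a pressure surface, geostrophic balance gives V_g = (g/f)|∂Z/∂n|:
V_g = 9.81 × 4.78×10⁻⁵ / 1.26×10⁻⁴ = 3.71 m/s
Converting: 3.71 m/s × 3.6 = 13 km/h

13 km/h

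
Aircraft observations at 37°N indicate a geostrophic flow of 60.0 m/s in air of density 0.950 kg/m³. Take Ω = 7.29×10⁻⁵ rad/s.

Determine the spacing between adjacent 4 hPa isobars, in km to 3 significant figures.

80.0 km

Coriolis parameter at 37°N:
f = 2Ω sin φ = 2 × 7.29×10⁻⁵ × sin 37° = 8.77×10⁻⁵ s⁻¹
Geostrophic balance rearranged: |∂P/∂n| = f ρ V_g
|∂P/∂n| = 8.77×10⁻⁵ × 0.950 × 60.0 = 5.00×10⁻³ Pa/m
Isobar spacing: Δn = ΔP/|∂P/∂n| = 400 Pa / 5.00×10⁻³ Pa/m = 79977 m ≈ 80.0 km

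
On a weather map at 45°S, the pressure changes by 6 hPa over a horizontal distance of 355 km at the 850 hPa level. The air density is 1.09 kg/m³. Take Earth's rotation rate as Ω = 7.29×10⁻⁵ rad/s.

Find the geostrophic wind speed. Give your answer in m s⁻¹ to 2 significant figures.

15 m s⁻¹

Coriolis parameter at 45°S:
f = 2Ω sin φ = 2 × 7.29×10⁻⁵ × sin 45° = 1.03×10⁻⁴ s⁻¹
Pressure gradient: |∂P/∂n| = 600 Pa / 355000 m = 1.69×10⁻³ Pa/m
Geostrophic balance (pressure-gradient force = Coriolis force):
V_g = (1/(fρ)) |∂P/∂n| = 1.69×10⁻³ / (1.03×10⁻⁴ × 1.09) = 15.0 m/s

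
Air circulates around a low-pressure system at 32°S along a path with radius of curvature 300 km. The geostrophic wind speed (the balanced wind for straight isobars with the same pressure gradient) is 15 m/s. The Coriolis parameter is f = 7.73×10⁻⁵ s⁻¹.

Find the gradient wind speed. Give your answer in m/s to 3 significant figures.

Around a low, centrifugal force acts outward with Coriolis, so pressure-gradient force balances both:
(1/ρ)|∂P/∂n| = fV + V²/R  →  V² + fR·V − fR·V_g = 0
With fR = 7.73×10⁻⁵ × 300×10³ m = 23.2 m/s:
V = [−fR + √((fR)² + 4 fR V_g)]/2 = [−23.2 + √(23.2² + 4×23.2×15)]/2 = 10.4 m/s
Subgeostrophic (V < V_g = 15 m/s), as expected around a low.

10.4 m/s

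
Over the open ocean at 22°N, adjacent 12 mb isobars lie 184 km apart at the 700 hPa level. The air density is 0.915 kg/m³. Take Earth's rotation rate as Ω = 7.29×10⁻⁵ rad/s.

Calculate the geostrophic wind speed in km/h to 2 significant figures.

Coriolis parameter at 22°N:
f = 2Ω sin φ = 2 × 7.29×10⁻⁵ × sin 22° = 5.46×10⁻⁵ s⁻¹
Pressure gradient: |∂P/∂n| = 1200 Pa / 184000 m = 6.52×10⁻³ Pa/m
Geostrophic balance (pressure-gradient force = Coriolis force):
V_g = (1/(fρ)) |∂P/∂n| = 6.52×10⁻³ / (5.46×10⁻⁵ × 0.915) = 130 m/s
Converting: 130 m/s × 3.6 = 470 km/h

470 km/h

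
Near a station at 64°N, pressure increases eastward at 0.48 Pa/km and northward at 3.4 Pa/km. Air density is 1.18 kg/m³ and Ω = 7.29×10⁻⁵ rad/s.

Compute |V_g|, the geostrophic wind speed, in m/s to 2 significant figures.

22 m/s

Coriolis parameter at 64°N:
f = 2Ω sin φ = 2 × 7.29×10⁻⁵ × sin 64° = 1.31×10⁻⁴ s⁻¹
Component geostrophic relations (x east, y north):
u_g = −(1/(fρ)) ∂P/∂y,  v_g = (1/(fρ)) ∂P/∂x
u_g = −(3.4×10⁻³)/(1.31×10⁻⁴ × 1.18) = −22.0 m/s;  v_g = (0.48×10⁻³)/(1.31×10⁻⁴ × 1.18) = 3.10 m/s
|V_g| = √(u_g² + v_g²) = 22.2 m/s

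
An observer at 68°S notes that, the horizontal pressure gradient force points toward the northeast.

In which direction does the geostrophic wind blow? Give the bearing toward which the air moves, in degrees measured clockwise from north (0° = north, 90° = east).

315°

The pressure-gradient force points toward the northeast (bearing 045°).
Geostrophic balance: in the Southern Hemisphere the Coriolis force deflects motion to the left, so the geostrophic wind blows 90° to the left of the pressure-gradient force (low pressure on the right).
Rotating 045° by 90° counterclockwise gives 315° — the wind blows toward the northwest.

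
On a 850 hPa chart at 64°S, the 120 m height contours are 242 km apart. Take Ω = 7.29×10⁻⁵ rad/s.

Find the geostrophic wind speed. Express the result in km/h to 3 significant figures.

134 km/h

Coriolis parameter at 64°S:
f = 2Ω sin φ = 2 × 7.29×10⁻⁵ × sin 64° = 1.31×10⁻⁴ s⁻¹
Height gradient: |∂Z/∂n| = 120 m / 242000 m = 4.96×10⁻⁴
On a pressure surface, geostrophic balance gives V_g = (g/f)|∂Z/∂n|:
V_g = 9.81 × 4.96×10⁻⁴ / 1.31×10⁻⁴ = 37.1 m/s
Converting: 37.1 m/s × 3.6 = 134 km/h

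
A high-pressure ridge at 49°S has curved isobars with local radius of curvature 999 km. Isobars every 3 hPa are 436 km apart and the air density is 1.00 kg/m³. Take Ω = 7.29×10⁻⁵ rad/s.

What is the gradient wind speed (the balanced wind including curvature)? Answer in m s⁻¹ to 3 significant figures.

6.66 m s⁻¹

Coriolis parameter at 49°S:
f = 2Ω sin φ = 2 × 7.29×10⁻⁵ × sin 49° = 1.10×10⁻⁴ s⁻¹
Pressure gradient: |∂P/∂n| = 300 Pa / 436000 m = 6.88×10⁻⁴ Pa/m
Geostrophic speed: V_g = |∂P/∂n|/(fρ) = 6.88×10⁻⁴/(1.10×10⁻⁴ × 1.00) = 6.25 m/s
Around a high, pressure-gradient force acts outward with centrifugal, so Coriolis balances both:
fV = (1/ρ)|∂P/∂n| + V²/R  →  V² − fR·V + fR·V_g = 0
With fR = 1.10×10⁻⁴ × 999×10³ m = 110 m/s:
V = [fR − √((fR)² − 4 fR V_g)]/2 = [110 − √(110² − 4×110×6.25)]/2 = 6.66 m/s
Supergeostrophic (V > V_g = 6.25 m/s), as expected around a high.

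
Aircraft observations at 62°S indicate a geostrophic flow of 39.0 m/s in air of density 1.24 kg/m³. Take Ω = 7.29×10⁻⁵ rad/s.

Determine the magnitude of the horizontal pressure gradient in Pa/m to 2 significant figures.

6.2×10⁻³ Pa/m

Coriolis parameter at 62°S:
f = 2Ω sin φ = 2 × 7.29×10⁻⁵ × sin 62° = 1.29×10⁻⁴ s⁻¹
Geostrophic balance rearranged: |∂P/∂n| = f ρ V_g
|∂P/∂n| = 1.29×10⁻⁴ × 1.24 × 39.0 = 6.23×10⁻³ Pa/m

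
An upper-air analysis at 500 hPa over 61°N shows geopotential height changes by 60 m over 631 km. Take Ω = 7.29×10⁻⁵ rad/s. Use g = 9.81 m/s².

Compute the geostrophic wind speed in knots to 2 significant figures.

14 knots

Coriolis parameter at 61°N:
f = 2Ω sin φ = 2 × 7.29×10⁻⁵ × sin 61° = 1.28×10⁻⁴ s⁻¹
Height gradient: |∂Z/∂n| = 60 m / 631000 m = 9.51×10⁻⁵
On a pressure surface, geostrophic balance gives V_g = (g/f)|∂Z/∂n|:
V_g = 9.81 × 9.51×10⁻⁵ / 1.28×10⁻⁴ = 7.31 m/s
Converting: 7.31 m/s × 1.944 = 14 knots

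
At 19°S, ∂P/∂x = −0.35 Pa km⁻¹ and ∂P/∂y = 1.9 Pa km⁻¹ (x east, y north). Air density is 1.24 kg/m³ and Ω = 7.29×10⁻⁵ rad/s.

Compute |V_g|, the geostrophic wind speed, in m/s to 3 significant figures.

Coriolis parameter at 19°S:
f = 2Ω sin φ = 2 × 7.29×10⁻⁵ × sin 19° = 4.75×10⁻⁵ s⁻¹
In the Southern Hemisphere f is negative: f = −4.75×10⁻⁵ s⁻¹.
Component geostrophic relations (x east, y north):
u_g = −(1/(fρ)) ∂P/∂y,  v_g = (1/(fρ)) ∂P/∂x
u_g = −(1.9×10⁻³)/(−4.75×10⁻⁵ × 1.24) = 32.3 m/s;  v_g = (−0.35×10⁻³)/(−4.75×10⁻⁵ × 1.24) = 5.95 m/s
|V_g| = √(u_g² + v_g²) = 32.8 m/s

32.8 m/s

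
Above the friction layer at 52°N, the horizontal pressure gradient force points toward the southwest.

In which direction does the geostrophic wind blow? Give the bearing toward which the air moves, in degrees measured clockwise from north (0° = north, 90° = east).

The pressure-gradient force points toward the southwest (bearing 225°).
Geostrophic balance: in the Northern Hemisphere the Coriolis force deflects motion to the right, so the geostrophic wind blows 90° to the right of the pressure-gradient force (low pressure on the left).
Rotating 225° by 90° clockwise gives 315° — the wind blows toward the northwest.

315°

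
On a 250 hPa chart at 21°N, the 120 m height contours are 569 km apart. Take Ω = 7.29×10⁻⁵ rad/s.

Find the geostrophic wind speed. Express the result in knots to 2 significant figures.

77 knots

Coriolis parameter at 21°N:
f = 2Ω sin φ = 2 × 7.29×10⁻⁵ × sin 21° = 5.23×10⁻⁵ s⁻¹
Height gradient: |∂Z/∂n| = 120 m / 569000 m = 2.11×10⁻⁴
On a pressure surface, geostrophic balance gives V_g = (g/f)|∂Z/∂n|:
V_g = 9.81 × 2.11×10⁻⁴ / 5.23×10⁻⁵ = 39.6 m/s
Converting: 39.6 m/s × 1.944 = 77 knots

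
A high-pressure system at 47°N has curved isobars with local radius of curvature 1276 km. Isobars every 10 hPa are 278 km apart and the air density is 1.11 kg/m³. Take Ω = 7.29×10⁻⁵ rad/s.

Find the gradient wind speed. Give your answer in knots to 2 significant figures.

89 knots

Coriolis parameter at 47°N:
f = 2Ω sin φ = 2 × 7.29×10⁻⁵ × sin 47° = 1.07×10⁻⁴ s⁻¹
Pressure gradient: |∂P/∂n| = 1000 Pa / 278000 m = 3.60×10⁻³ Pa/m
Geostrophic speed: V_g = |∂P/∂n|/(fρ) = 3.60×10⁻³/(1.07×10⁻⁴ × 1.11) = 30.4 m/s
Around a high, pressure-gradient force acts outward with centrifugal, so Coriolis balances both:
fV = (1/ρ)|∂P/∂n| + V²/R  →  V² − fR·V + fR·V_g = 0
With fR = 1.07×10⁻⁴ × 1276×10³ m = 136 m/s:
V = [fR − √((fR)² − 4 fR V_g)]/2 = [136 − √(136² − 4×136×30.4)]/2 = 45.8 m/s
Supergeostrophic (V > V_g = 30.4 m/s), as expected around a high.
Converting: 45.8 m/s × 1.944 = 89 knots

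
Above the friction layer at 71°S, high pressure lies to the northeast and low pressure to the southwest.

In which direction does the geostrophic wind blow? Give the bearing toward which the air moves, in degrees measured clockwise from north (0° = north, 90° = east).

135°

The pressure-gradient force points toward the southwest (bearing 225°).
Geostrophic balance: in the Southern Hemisphere the Coriolis force deflects motion to the left, so the geostrophic wind blows 90° to the left of the pressure-gradient force (low pressure on the right).
Rotating 225° by 90° counterclockwise gives 135° — the wind blows toward the southeast.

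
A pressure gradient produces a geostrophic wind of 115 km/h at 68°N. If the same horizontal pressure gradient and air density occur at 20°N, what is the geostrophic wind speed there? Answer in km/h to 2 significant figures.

310 km/h

With the same pressure gradient and density, V_g ∝ 1/f ∝ 1/sin φ.
V₂ = V₁ · sin φ₁ / sin φ₂ = 115 × sin 68° / sin 20°
V₂ = 115 × 0.9272/0.3420 = 310 km/h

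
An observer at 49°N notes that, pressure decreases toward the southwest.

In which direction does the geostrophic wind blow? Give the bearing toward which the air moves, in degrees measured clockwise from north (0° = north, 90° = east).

315°

The pressure-gradient force points toward the southwest (bearing 225°).
Geostrophic balance: in the Northern Hemisphere the Coriolis force deflects motion to the right, so the geostrophic wind blows 90° to the right of the pressure-gradient force (low pressure on the left).
Rotating 225° by 90° clockwise gives 315° — the wind blows toward the northwest.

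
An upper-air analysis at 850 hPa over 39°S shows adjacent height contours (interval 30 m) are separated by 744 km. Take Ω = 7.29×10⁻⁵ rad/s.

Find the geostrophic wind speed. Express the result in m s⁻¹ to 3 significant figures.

Coriolis parameter at 39°S:
f = 2Ω sin φ = 2 × 7.29×10⁻⁵ × sin 39° = 9.18×10⁻⁵ s⁻¹
Height gradient: |∂Z/∂n| = 30 m / 744000 m = 4.03×10⁻⁵
On a pressure surface, geostrophic balance gives V_g = (g/f)|∂Z/∂n|:
V_g = 9.81 × 4.03×10⁻⁵ / 9.18×10⁻⁵ = 4.31 m/s

4.31 m s⁻¹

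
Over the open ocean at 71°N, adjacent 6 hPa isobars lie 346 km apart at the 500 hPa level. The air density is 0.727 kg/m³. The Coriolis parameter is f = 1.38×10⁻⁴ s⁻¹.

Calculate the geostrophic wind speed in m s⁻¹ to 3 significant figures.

Pressure gradient: |∂P/∂n| = 600 Pa / 346000 m = 1.73×10⁻³ Pa/m
Geostrophic balance (pressure-gradient force = Coriolis force):
V_g = (1/(fρ)) |∂P/∂n| = 1.73×10⁻³ / (1.38×10⁻⁴ × 0.727) = 17.3 m/s

17.3 m s⁻¹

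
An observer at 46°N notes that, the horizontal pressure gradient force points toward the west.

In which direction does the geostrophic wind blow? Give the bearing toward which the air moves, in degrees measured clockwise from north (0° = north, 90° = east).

000°

The pressure-gradient force points toward the west (bearing 270°).
Geostrophic balance: in the Northern Hemisphere the Coriolis force deflects motion to the right, so the geostrophic wind blows 90° to the right of the pressure-gradient force (low pressure on the left).
Rotating 270° by 90° clockwise gives 000° — the wind blows toward the north.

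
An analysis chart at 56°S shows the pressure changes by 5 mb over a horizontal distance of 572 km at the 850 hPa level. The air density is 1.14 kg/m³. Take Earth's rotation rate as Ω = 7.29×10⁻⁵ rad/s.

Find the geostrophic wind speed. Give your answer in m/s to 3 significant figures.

6.34 m/s

Coriolis parameter at 56°S:
f = 2Ω sin φ = 2 × 7.29×10⁻⁵ × sin 56° = 1.21×10⁻⁴ s⁻¹
Pressure gradient: |∂P/∂n| = 500 Pa / 572000 m = 8.74×10⁻⁴ Pa/m
Geostrophic balance (pressure-gradient force = Coriolis force):
V_g = (1/(fρ)) |∂P/∂n| = 8.74×10⁻⁴ / (1.21×10⁻⁴ × 1.14) = 6.34 m/s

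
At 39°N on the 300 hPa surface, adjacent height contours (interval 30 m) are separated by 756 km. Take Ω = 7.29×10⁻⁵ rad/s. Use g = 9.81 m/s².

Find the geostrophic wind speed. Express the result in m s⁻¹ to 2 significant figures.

4.2 m s⁻¹

Coriolis parameter at 39°N:
f = 2Ω sin φ = 2 × 7.29×10⁻⁵ × sin 39° = 9.18×10⁻⁵ s⁻¹
Height gradient: |∂Z/∂n| = 30 m / 756000 m = 3.97×10⁻⁵
On a pressure surface, geostrophic balance gives V_g = (g/f)|∂Z/∂n|:
V_g = 9.81 × 3.97×10⁻⁵ / 9.18×10⁻⁵ = 4.24 m/s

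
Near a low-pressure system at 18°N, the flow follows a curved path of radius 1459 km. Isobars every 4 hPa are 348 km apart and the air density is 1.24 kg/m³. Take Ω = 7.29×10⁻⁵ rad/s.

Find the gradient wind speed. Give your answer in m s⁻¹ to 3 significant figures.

16.5 m s⁻¹

Coriolis parameter at 18°N:
f = 2Ω sin φ = 2 × 7.29×10⁻⁵ × sin 18° = 4.51×10⁻⁵ s⁻¹
Pressure gradient: |∂P/∂n| = 400 Pa / 348000 m = 1.15×10⁻³ Pa/m
Geostrophic speed: V_g = |∂P/∂n|/(fρ) = 1.15×10⁻³/(4.51×10⁻⁵ × 1.24) = 20.6 m/s
Around a low, centrifugal force acts outward with Coriolis, so pressure-gradient force balances both:
(1/ρ)|∂P/∂n| = fV + V²/R  →  V² + fR·V − fR·V_g = 0
With fR = 4.51×10⁻⁵ × 1459×10³ m = 65.7 m/s:
V = [−fR + √((fR)² + 4 fR V_g)]/2 = [−65.7 + √(65.7² + 4×65.7×20.6)]/2 = 16.5 m/s
Subgeostrophic (V < V_g = 20.6 m/s), as expected around a low.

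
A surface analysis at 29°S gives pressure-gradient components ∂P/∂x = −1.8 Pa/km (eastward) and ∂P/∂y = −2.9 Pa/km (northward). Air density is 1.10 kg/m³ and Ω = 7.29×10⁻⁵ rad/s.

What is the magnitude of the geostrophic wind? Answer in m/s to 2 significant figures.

44 m/s

Coriolis parameter at 29°S:
f = 2Ω sin φ = 2 × 7.29×10⁻⁵ × sin 29° = 7.07×10⁻⁵ s⁻¹
In the Southern Hemisphere f is negative: f = −7.07×10⁻⁵ s⁻¹.
Component geostrophic relations (x east, y north):
u_g = −(1/(fρ)) ∂P/∂y,  v_g = (1/(fρ)) ∂P/∂x
u_g = −(−2.9×10⁻³)/(−7.07×10⁻⁵ × 1.10) = −37.3 m/s;  v_g = (−1.8×10⁻³)/(−7.07×10⁻⁵ × 1.10) = 23.2 m/s
|V_g| = √(u_g² + v_g²) = 43.9 m/s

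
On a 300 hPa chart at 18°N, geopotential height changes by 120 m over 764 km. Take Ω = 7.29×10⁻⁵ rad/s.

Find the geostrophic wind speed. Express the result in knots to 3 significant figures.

66.5 knots

Coriolis parameter at 18°N:
f = 2Ω sin φ = 2 × 7.29×10⁻⁵ × sin 18° = 4.51×10⁻⁵ s⁻¹
Height gradient: |∂Z/∂n| = 120 m / 764000 m = 1.57×10⁻⁴
On a pressure surface, geostrophic balance gives V_g = (g/f)|∂Z/∂n|:
V_g = 9.81 × 1.57×10⁻⁴ / 4.51×10⁻⁵ = 34.2 m/s
Converting: 34.2 m/s × 1.944 = 66.5 knots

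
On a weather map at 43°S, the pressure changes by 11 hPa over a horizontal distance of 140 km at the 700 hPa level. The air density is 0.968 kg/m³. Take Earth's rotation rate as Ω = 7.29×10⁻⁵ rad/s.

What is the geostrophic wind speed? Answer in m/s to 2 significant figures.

82 m/s

Coriolis parameter at 43°S:
f = 2Ω sin φ = 2 × 7.29×10⁻⁵ × sin 43° = 9.94×10⁻⁵ s⁻¹
Pressure gradient: |∂P/∂n| = 1100 Pa / 140000 m = 7.86×10⁻³ Pa/m
Geostrophic balance (pressure-gradient force = Coriolis force):
V_g = (1/(fρ)) |∂P/∂n| = 7.86×10⁻³ / (9.94×10⁻⁵ × 0.968) = 81.6 m/s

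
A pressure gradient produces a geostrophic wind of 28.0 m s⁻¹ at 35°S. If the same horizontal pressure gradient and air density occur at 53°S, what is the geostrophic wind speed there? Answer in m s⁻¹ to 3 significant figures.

20.1 m s⁻¹

With the same pressure gradient and density, V_g ∝ 1/f ∝ 1/sin φ.
V₂ = V₁ · sin φ₁ / sin φ₂ = 28.0 × sin 35° / sin 53°
V₂ = 28.0 × 0.5736/0.7986 = 20.1 m s⁻¹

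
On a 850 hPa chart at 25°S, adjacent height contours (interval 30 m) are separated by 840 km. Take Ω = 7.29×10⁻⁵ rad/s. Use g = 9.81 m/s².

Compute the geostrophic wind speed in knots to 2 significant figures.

Coriolis parameter at 25°S:
f = 2Ω sin φ = 2 × 7.29×10⁻⁵ × sin 25° = 6.16×10⁻⁵ s⁻¹
Height gradient: |∂Z/∂n| = 30 m / 840000 m = 3.57×10⁻⁵
On a pressure surface, geostrophic balance gives V_g = (g/f)|∂Z/∂n|:
V_g = 9.81 × 3.57×10⁻⁵ / 6.16×10⁻⁵ = 5.69 m/s
Converting: 5.69 m/s × 1.944 = 11 knots

11 knots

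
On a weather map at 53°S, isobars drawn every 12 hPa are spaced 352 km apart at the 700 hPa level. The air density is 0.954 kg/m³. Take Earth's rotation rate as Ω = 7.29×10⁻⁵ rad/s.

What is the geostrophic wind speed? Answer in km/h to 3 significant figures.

Coriolis parameter at 53°S:
f = 2Ω sin φ = 2 × 7.29×10⁻⁵ × sin 53° = 1.16×10⁻⁴ s⁻¹
Pressure gradient: |∂P/∂n| = 1200 Pa / 352000 m = 3.41×10⁻³ Pa/m
Geostrophic balance (pressure-gradient force = Coriolis force):
V_g = (1/(fρ)) |∂P/∂n| = 3.41×10⁻³ / (1.16×10⁻⁴ × 0.954) = 30.7 m/s
Converting: 30.7 m/s × 3.6 = 110 km/h

110 km/h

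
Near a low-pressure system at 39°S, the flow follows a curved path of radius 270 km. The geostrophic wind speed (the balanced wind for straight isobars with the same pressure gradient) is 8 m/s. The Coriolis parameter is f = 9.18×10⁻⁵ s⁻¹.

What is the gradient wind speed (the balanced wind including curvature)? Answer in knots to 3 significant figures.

12.4 knots

Around a low, centrifugal force acts outward with Coriolis, so pressure-gradient force balances both:
(1/ρ)|∂P/∂n| = fV + V²/R  →  V² + fR·V − fR·V_g = 0
With fR = 9.18×10⁻⁵ × 270×10³ m = 24.8 m/s:
V = [−fR + √((fR)² + 4 fR V_g)]/2 = [−24.8 + √(24.8² + 4×24.8×8)]/2 = 6.37 m/s
Subgeostrophic (V < V_g = 8 m/s), as expected around a low.
Converting: 6.37 m/s × 1.944 = 12.4 knots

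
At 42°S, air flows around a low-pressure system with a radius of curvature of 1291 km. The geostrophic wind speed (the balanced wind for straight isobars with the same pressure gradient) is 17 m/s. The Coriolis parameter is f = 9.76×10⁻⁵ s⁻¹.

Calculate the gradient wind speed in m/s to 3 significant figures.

15.2 m/s

Around a low, centrifugal force acts outward with Coriolis, so pressure-gradient force balances both:
(1/ρ)|∂P/∂n| = fV + V²/R  →  V² + fR·V − fR·V_g = 0
With fR = 9.76×10⁻⁵ × 1291×10³ m = 126 m/s:
V = [−fR + √((fR)² + 4 fR V_g)]/2 = [−126 + √(126² + 4×126×17)]/2 = 15.2 m/s
Subgeostrophic (V < V_g = 17 m/s), as expected around a low.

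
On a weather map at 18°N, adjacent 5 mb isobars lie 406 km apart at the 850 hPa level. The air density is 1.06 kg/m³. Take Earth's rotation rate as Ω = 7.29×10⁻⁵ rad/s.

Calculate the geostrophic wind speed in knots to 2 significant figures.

50 knots

Coriolis parameter at 18°N:
f = 2Ω sin φ = 2 × 7.29×10⁻⁵ × sin 18° = 4.51×10⁻⁵ s⁻¹
Pressure gradient: |∂P/∂n| = 500 Pa / 406000 m = 1.23×10⁻³ Pa/m
Geostrophic balance (pressure-gradient force = Coriolis force):
V_g = (1/(fρ)) |∂P/∂n| = 1.23×10⁻³ / (4.51×10⁻⁵ × 1.06) = 25.8 m/s
Converting: 25.8 m/s × 1.944 = 50 knots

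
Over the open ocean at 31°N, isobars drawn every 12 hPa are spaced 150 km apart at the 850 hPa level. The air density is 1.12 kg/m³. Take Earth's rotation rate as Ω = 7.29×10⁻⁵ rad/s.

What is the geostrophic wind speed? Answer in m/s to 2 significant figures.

Coriolis parameter at 31°N:
f = 2Ω sin φ = 2 × 7.29×10⁻⁵ × sin 31° = 7.51×10⁻⁵ s⁻¹
Pressure gradient: |∂P/∂n| = 1200 Pa / 150000 m = 8.00×10⁻³ Pa/m
Geostrophic balance (pressure-gradient force = Coriolis force):
V_g = (1/(fρ)) |∂P/∂n| = 8.00×10⁻³ / (7.51×10⁻⁵ × 1.12) = 95.1 m/s

95 m/s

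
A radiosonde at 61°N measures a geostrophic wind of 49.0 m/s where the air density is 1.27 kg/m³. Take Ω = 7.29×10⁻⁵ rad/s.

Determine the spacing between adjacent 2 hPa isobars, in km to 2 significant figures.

25 km

Coriolis parameter at 61°N:
f = 2Ω sin φ = 2 × 7.29×10⁻⁵ × sin 61° = 1.28×10⁻⁴ s⁻¹
Geostrophic balance rearranged: |∂P/∂n| = f ρ V_g
|∂P/∂n| = 1.28×10⁻⁴ × 1.27 × 49.0 = 7.94×10⁻³ Pa/m
Isobar spacing: Δn = ΔP/|∂P/∂n| = 200 Pa / 7.94×10⁻³ Pa/m = 25203 m ≈ 25 km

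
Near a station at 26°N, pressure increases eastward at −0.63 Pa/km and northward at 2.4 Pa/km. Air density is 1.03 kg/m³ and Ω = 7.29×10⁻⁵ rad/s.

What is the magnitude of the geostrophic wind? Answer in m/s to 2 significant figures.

Coriolis parameter at 26°N:
f = 2Ω sin φ = 2 × 7.29×10⁻⁵ × sin 26° = 6.39×10⁻⁵ s⁻¹
Component geostrophic relations (x east, y north):
u_g = −(1/(fρ)) ∂P/∂y,  v_g = (1/(fρ)) ∂P/∂x
u_g = −(2.4×10⁻³)/(6.39×10⁻⁵ × 1.03) = −36.5 m/s;  v_g = (−0.63×10⁻³)/(6.39×10⁻⁵ × 1.03) = −9.57 m/s
|V_g| = √(u_g² + v_g²) = 37.7 m/s

38 m/s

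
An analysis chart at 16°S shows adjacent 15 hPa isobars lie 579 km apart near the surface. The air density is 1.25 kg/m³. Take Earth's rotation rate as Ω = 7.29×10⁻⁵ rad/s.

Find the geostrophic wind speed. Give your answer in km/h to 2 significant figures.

Coriolis parameter at 16°S:
f = 2Ω sin φ = 2 × 7.29×10⁻⁵ × sin 16° = 4.02×10⁻⁵ s⁻¹
Pressure gradient: |∂P/∂n| = 1500 Pa / 579000 m = 2.59×10⁻³ Pa/m
Geostrophic balance (pressure-gradient force = Coriolis force):
V_g = (1/(fρ)) |∂P/∂n| = 2.59×10⁻³ / (4.02×10⁻⁵ × 1.25) = 51.6 m/s
Converting: 51.6 m/s × 3.6 = 190 km/h

190 km/h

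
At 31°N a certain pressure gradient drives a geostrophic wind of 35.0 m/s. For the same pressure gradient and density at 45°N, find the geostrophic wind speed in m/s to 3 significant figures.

With the same pressure gradient and density, V_g ∝ 1/f ∝ 1/sin φ.
V₂ = V₁ · sin φ₁ / sin φ₂ = 35.0 × sin 31° / sin 45°
V₂ = 35.0 × 0.5150/0.7071 = 25.5 m/s

25.5 m/s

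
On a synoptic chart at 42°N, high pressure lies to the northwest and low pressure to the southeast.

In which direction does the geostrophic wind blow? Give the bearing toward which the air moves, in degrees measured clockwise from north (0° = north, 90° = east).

225°

The pressure-gradient force points toward the southeast (bearing 135°).
Geostrophic balance: in the Northern Hemisphere the Coriolis force deflects motion to the right, so the geostrophic wind blows 90° to the right of the pressure-gradient force (low pressure on the left).
Rotating 135° by 90° clockwise gives 225° — the wind blows toward the southwest.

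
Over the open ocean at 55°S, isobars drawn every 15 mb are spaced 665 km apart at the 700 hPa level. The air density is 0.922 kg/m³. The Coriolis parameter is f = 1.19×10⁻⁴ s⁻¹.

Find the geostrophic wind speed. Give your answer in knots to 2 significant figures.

Pressure gradient: |∂P/∂n| = 1500 Pa / 665000 m = 2.26×10⁻³ Pa/m
Geostrophic balance (pressure-gradient force = Coriolis force):
V_g = (1/(fρ)) |∂P/∂n| = 2.26×10⁻³ / (1.19×10⁻⁴ × 0.922) = 20.6 m/s
Converting: 20.6 m/s × 1.944 = 40 knots

40 knots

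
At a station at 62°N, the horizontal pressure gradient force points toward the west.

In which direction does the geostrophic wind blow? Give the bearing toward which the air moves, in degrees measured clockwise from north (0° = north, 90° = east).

000°

The pressure-gradient force points toward the west (bearing 270°).
Geostrophic balance: in the Northern Hemisphere the Coriolis force deflects motion to the right, so the geostrophic wind blows 90° to the right of the pressure-gradient force (low pressure on the left).
Rotating 270° by 90° clockwise gives 000° — the wind blows toward the north.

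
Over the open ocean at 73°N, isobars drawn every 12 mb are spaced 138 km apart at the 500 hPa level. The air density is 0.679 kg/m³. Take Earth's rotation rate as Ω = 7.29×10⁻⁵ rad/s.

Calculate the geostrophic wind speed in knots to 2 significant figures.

Coriolis parameter at 73°N:
f = 2Ω sin φ = 2 × 7.29×10⁻⁵ × sin 73° = 1.39×10⁻⁴ s⁻¹
Pressure gradient: |∂P/∂n| = 1200 Pa / 138000 m = 8.70×10⁻³ Pa/m
Geostrophic balance (pressure-gradient force = Coriolis force):
V_g = (1/(fρ)) |∂P/∂n| = 8.70×10⁻³ / (1.39×10⁻⁴ × 0.679) = 91.8 m/s
Converting: 91.8 m/s × 1.944 = 180 knots

180 knots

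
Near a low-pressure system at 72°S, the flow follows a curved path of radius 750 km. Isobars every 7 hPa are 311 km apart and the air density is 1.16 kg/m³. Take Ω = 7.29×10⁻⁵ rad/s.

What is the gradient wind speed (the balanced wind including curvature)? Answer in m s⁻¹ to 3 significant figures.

12.5 m s⁻¹

Coriolis parameter at 72°S:
f = 2Ω sin φ = 2 × 7.29×10⁻⁵ × sin 72° = 1.39×10⁻⁴ s⁻¹
Pressure gradient: |∂P/∂n| = 700 Pa / 311000 m = 2.25×10⁻³ Pa/m
Geostrophic speed: V_g = |∂P/∂n|/(fρ) = 2.25×10⁻³/(1.39×10⁻⁴ × 1.16) = 14.0 m/s
Around a low, centrifugal force acts outward with Coriolis, so pressure-gradient force balances both:
(1/ρ)|∂P/∂n| = fV + V²/R  →  V² + fR·V − fR·V_g = 0
With fR = 1.39×10⁻⁴ × 750×10³ m = 104 m/s:
V = [−fR + √((fR)² + 4 fR V_g)]/2 = [−104 + √(104² + 4×104×14)]/2 = 12.5 m/s
Subgeostrophic (V < V_g = 14 m/s), as expected around a low.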